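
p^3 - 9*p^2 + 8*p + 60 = (p - 6)*(p - 5)*(p + 2)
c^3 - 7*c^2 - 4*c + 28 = (c - 7)*(c - 2)*(c + 2)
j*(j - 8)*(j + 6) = j^3 - 2*j^2 - 48*j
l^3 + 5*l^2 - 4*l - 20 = (l - 2)*(l + 2)*(l + 5)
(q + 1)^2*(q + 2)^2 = q^4 + 6*q^3 + 13*q^2 + 12*q + 4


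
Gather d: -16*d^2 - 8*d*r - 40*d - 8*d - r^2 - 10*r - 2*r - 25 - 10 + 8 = -16*d^2 + d*(-8*r - 48) - r^2 - 12*r - 27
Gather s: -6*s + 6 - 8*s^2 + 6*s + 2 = 8 - 8*s^2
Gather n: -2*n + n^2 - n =n^2 - 3*n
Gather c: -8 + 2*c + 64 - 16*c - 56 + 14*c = 0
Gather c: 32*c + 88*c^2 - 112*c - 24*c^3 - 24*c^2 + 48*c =-24*c^3 + 64*c^2 - 32*c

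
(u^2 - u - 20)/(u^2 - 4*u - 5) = (u + 4)/(u + 1)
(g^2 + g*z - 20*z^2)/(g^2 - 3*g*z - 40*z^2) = (-g + 4*z)/(-g + 8*z)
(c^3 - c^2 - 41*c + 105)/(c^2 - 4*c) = (c^3 - c^2 - 41*c + 105)/(c*(c - 4))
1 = 1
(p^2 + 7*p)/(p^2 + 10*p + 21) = p/(p + 3)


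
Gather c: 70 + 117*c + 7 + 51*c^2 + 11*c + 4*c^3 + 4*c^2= 4*c^3 + 55*c^2 + 128*c + 77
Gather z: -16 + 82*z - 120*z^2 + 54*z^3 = 54*z^3 - 120*z^2 + 82*z - 16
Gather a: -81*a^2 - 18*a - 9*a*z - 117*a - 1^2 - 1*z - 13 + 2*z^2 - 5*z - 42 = -81*a^2 + a*(-9*z - 135) + 2*z^2 - 6*z - 56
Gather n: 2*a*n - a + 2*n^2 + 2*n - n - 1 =-a + 2*n^2 + n*(2*a + 1) - 1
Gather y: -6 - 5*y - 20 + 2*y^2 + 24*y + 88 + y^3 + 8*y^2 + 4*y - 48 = y^3 + 10*y^2 + 23*y + 14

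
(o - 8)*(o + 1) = o^2 - 7*o - 8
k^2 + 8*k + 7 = (k + 1)*(k + 7)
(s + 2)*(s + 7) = s^2 + 9*s + 14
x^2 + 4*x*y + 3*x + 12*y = (x + 3)*(x + 4*y)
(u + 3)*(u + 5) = u^2 + 8*u + 15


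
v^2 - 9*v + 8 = (v - 8)*(v - 1)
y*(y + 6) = y^2 + 6*y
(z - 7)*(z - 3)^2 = z^3 - 13*z^2 + 51*z - 63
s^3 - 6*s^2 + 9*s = s*(s - 3)^2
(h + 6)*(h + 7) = h^2 + 13*h + 42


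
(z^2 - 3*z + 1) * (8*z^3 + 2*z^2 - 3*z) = 8*z^5 - 22*z^4 - z^3 + 11*z^2 - 3*z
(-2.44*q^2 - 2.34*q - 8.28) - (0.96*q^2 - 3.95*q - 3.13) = -3.4*q^2 + 1.61*q - 5.15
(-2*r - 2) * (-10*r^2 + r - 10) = 20*r^3 + 18*r^2 + 18*r + 20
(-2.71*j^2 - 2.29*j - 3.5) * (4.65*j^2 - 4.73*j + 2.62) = -12.6015*j^4 + 2.1698*j^3 - 12.5435*j^2 + 10.5552*j - 9.17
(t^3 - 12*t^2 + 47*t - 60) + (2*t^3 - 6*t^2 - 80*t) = 3*t^3 - 18*t^2 - 33*t - 60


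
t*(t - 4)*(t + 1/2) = t^3 - 7*t^2/2 - 2*t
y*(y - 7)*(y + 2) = y^3 - 5*y^2 - 14*y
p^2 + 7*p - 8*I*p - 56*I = (p + 7)*(p - 8*I)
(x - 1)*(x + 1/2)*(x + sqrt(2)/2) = x^3 - x^2/2 + sqrt(2)*x^2/2 - x/2 - sqrt(2)*x/4 - sqrt(2)/4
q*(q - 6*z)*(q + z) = q^3 - 5*q^2*z - 6*q*z^2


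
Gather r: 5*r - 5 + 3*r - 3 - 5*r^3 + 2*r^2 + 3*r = -5*r^3 + 2*r^2 + 11*r - 8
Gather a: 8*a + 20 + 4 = 8*a + 24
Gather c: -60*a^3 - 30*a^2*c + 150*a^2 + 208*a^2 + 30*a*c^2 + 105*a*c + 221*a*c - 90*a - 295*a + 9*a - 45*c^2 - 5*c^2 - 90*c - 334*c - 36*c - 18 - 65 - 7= -60*a^3 + 358*a^2 - 376*a + c^2*(30*a - 50) + c*(-30*a^2 + 326*a - 460) - 90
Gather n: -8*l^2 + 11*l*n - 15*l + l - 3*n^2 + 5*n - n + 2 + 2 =-8*l^2 - 14*l - 3*n^2 + n*(11*l + 4) + 4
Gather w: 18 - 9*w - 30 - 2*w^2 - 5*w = -2*w^2 - 14*w - 12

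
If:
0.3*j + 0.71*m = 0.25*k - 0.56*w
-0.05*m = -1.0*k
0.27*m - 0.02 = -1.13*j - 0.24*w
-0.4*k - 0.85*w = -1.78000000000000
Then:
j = -0.03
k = -0.09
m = -1.70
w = 2.13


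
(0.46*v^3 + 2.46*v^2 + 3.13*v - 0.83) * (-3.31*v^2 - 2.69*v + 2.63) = -1.5226*v^5 - 9.38*v^4 - 15.7679*v^3 + 0.797400000000001*v^2 + 10.4646*v - 2.1829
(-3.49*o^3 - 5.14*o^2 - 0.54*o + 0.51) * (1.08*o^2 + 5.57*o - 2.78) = -3.7692*o^5 - 24.9905*o^4 - 19.5108*o^3 + 11.8322*o^2 + 4.3419*o - 1.4178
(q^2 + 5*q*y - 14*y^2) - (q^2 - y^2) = 5*q*y - 13*y^2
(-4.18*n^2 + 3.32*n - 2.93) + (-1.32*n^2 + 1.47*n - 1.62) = -5.5*n^2 + 4.79*n - 4.55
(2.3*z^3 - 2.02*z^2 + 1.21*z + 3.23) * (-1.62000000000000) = -3.726*z^3 + 3.2724*z^2 - 1.9602*z - 5.2326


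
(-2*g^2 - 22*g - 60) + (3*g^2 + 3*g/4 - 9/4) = g^2 - 85*g/4 - 249/4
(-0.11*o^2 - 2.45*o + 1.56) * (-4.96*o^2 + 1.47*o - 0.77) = 0.5456*o^4 + 11.9903*o^3 - 11.2544*o^2 + 4.1797*o - 1.2012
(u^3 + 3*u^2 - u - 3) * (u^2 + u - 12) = u^5 + 4*u^4 - 10*u^3 - 40*u^2 + 9*u + 36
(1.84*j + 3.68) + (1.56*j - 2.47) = 3.4*j + 1.21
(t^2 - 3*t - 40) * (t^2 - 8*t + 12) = t^4 - 11*t^3 - 4*t^2 + 284*t - 480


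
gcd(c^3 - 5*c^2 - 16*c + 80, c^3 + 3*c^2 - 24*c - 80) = c^2 - c - 20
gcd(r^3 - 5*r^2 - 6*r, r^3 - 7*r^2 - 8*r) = r^2 + r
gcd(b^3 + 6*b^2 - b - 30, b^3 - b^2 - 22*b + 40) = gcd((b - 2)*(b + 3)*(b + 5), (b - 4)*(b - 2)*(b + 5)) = b^2 + 3*b - 10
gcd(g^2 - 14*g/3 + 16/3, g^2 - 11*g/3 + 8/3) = g - 8/3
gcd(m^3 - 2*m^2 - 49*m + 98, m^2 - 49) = m^2 - 49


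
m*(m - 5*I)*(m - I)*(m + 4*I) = m^4 - 2*I*m^3 + 19*m^2 - 20*I*m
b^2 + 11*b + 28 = (b + 4)*(b + 7)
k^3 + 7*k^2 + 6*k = k*(k + 1)*(k + 6)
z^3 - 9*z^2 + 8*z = z*(z - 8)*(z - 1)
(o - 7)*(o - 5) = o^2 - 12*o + 35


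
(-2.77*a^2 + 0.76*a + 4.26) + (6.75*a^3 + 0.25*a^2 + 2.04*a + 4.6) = 6.75*a^3 - 2.52*a^2 + 2.8*a + 8.86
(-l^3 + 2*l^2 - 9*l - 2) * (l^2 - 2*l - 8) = -l^5 + 4*l^4 - 5*l^3 + 76*l + 16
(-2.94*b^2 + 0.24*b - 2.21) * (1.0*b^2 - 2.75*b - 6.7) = -2.94*b^4 + 8.325*b^3 + 16.828*b^2 + 4.4695*b + 14.807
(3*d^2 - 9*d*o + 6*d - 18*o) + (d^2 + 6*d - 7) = 4*d^2 - 9*d*o + 12*d - 18*o - 7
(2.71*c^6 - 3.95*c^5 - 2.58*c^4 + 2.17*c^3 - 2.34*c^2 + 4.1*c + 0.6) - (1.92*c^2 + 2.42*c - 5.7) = 2.71*c^6 - 3.95*c^5 - 2.58*c^4 + 2.17*c^3 - 4.26*c^2 + 1.68*c + 6.3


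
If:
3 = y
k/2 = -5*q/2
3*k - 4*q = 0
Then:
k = 0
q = 0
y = 3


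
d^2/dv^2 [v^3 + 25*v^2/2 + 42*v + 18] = 6*v + 25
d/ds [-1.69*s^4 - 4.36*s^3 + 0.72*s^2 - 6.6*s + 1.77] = -6.76*s^3 - 13.08*s^2 + 1.44*s - 6.6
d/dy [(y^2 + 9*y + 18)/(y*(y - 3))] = 6*(-2*y^2 - 6*y + 9)/(y^2*(y^2 - 6*y + 9))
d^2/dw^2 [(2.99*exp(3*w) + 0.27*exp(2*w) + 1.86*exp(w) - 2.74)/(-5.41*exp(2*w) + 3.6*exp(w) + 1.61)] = (-87.511619*exp(6*w) + 174.69972*exp(5*w) - 162.612388*exp(4*w) + 81.0164679999999*exp(3*w) - 331.745607*exp(2*w) + 138.954188*exp(w) - 20.702346)*exp(w)/(158.340421*exp(6*w) - 316.09548*exp(5*w) + 68.975877*exp(4*w) + 141.48216*exp(3*w) - 20.527017*exp(2*w) - 27.99468*exp(w) - 4.173281)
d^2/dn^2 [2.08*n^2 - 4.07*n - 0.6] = 4.16000000000000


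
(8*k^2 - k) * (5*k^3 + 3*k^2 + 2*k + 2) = 40*k^5 + 19*k^4 + 13*k^3 + 14*k^2 - 2*k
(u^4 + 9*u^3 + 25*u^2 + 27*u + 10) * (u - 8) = u^5 + u^4 - 47*u^3 - 173*u^2 - 206*u - 80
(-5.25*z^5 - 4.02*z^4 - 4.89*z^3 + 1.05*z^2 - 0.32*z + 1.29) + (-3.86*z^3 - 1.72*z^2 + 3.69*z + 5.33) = -5.25*z^5 - 4.02*z^4 - 8.75*z^3 - 0.67*z^2 + 3.37*z + 6.62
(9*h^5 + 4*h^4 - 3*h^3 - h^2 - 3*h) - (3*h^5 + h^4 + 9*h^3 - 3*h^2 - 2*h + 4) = 6*h^5 + 3*h^4 - 12*h^3 + 2*h^2 - h - 4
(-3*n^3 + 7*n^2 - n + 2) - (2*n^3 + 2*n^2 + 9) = -5*n^3 + 5*n^2 - n - 7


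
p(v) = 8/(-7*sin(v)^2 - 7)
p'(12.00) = -0.62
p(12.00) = -0.89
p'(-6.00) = 0.53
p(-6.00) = -1.06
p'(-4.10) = -0.39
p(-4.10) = -0.68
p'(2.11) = -0.33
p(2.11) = -0.66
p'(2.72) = -0.63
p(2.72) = -0.98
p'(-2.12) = 0.34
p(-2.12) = -0.66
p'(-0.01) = -0.02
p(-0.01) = -1.14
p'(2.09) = -0.32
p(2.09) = -0.65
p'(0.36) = 0.60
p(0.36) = -1.02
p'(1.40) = 0.10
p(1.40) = -0.58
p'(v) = 112*sin(v)*cos(v)/(-7*sin(v)^2 - 7)^2 = 32*sin(2*v)/(7*(3 - cos(2*v))^2)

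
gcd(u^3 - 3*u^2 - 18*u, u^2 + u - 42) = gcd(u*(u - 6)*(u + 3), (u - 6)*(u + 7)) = u - 6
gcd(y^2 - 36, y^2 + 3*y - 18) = y + 6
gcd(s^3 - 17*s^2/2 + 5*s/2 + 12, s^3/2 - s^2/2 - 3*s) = 1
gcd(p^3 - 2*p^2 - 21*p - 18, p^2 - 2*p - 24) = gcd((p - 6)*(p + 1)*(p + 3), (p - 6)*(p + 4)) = p - 6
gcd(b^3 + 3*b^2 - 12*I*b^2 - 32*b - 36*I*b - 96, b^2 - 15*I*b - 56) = b - 8*I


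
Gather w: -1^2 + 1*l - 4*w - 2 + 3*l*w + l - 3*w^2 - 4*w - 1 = 2*l - 3*w^2 + w*(3*l - 8) - 4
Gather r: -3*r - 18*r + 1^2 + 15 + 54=70 - 21*r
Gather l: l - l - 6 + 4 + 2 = 0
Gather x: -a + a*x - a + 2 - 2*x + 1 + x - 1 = -2*a + x*(a - 1) + 2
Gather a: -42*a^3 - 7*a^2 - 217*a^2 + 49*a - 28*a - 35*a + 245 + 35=-42*a^3 - 224*a^2 - 14*a + 280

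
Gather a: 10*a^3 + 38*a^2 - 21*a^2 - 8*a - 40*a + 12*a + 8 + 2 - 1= 10*a^3 + 17*a^2 - 36*a + 9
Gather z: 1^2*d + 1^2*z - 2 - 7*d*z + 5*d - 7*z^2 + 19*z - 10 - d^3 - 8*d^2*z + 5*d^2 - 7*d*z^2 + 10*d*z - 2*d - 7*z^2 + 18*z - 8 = -d^3 + 5*d^2 + 4*d + z^2*(-7*d - 14) + z*(-8*d^2 + 3*d + 38) - 20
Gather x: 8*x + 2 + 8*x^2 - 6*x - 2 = 8*x^2 + 2*x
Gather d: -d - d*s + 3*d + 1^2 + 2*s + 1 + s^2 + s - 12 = d*(2 - s) + s^2 + 3*s - 10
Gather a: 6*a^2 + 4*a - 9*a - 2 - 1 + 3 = 6*a^2 - 5*a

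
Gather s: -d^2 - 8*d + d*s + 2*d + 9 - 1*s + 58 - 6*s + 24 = -d^2 - 6*d + s*(d - 7) + 91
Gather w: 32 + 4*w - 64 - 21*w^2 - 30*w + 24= -21*w^2 - 26*w - 8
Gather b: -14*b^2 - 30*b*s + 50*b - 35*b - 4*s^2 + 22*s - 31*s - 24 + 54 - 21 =-14*b^2 + b*(15 - 30*s) - 4*s^2 - 9*s + 9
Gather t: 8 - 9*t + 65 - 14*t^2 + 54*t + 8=-14*t^2 + 45*t + 81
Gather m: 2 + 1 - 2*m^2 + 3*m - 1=-2*m^2 + 3*m + 2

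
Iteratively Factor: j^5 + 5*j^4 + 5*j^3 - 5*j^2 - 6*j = (j + 3)*(j^4 + 2*j^3 - j^2 - 2*j) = (j - 1)*(j + 3)*(j^3 + 3*j^2 + 2*j) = j*(j - 1)*(j + 3)*(j^2 + 3*j + 2) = j*(j - 1)*(j + 1)*(j + 3)*(j + 2)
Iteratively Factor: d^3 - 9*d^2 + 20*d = (d - 5)*(d^2 - 4*d) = (d - 5)*(d - 4)*(d)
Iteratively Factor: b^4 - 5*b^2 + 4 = (b - 2)*(b^3 + 2*b^2 - b - 2) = (b - 2)*(b + 2)*(b^2 - 1) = (b - 2)*(b + 1)*(b + 2)*(b - 1)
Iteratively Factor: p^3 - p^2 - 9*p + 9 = (p - 1)*(p^2 - 9) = (p - 3)*(p - 1)*(p + 3)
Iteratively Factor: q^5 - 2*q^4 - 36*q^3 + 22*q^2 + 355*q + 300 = (q - 5)*(q^4 + 3*q^3 - 21*q^2 - 83*q - 60) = (q - 5)*(q + 3)*(q^3 - 21*q - 20) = (q - 5)^2*(q + 3)*(q^2 + 5*q + 4) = (q - 5)^2*(q + 1)*(q + 3)*(q + 4)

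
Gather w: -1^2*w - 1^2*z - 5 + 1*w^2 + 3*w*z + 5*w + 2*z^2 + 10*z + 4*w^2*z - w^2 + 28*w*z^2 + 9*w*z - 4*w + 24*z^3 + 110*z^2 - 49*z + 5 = 4*w^2*z + w*(28*z^2 + 12*z) + 24*z^3 + 112*z^2 - 40*z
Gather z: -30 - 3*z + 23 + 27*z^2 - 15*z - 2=27*z^2 - 18*z - 9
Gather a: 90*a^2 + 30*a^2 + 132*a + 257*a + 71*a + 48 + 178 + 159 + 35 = 120*a^2 + 460*a + 420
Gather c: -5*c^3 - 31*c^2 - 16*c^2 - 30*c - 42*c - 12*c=-5*c^3 - 47*c^2 - 84*c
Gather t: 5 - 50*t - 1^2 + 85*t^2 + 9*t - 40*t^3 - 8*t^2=-40*t^3 + 77*t^2 - 41*t + 4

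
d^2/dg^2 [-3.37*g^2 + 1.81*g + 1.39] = -6.74000000000000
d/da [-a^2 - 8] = -2*a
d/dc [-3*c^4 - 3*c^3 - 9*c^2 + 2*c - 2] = -12*c^3 - 9*c^2 - 18*c + 2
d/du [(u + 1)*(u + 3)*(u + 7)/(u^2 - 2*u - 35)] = (u^4 - 4*u^3 - 158*u^2 - 812*u - 1043)/(u^4 - 4*u^3 - 66*u^2 + 140*u + 1225)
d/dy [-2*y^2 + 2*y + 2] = 2 - 4*y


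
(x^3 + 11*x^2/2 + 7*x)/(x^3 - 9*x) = (x^2 + 11*x/2 + 7)/(x^2 - 9)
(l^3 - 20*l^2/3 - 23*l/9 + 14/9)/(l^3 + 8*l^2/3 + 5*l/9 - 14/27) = 3*(l - 7)/(3*l + 7)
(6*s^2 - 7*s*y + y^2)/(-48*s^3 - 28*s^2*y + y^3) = (-s + y)/(8*s^2 + 6*s*y + y^2)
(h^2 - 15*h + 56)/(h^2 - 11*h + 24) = (h - 7)/(h - 3)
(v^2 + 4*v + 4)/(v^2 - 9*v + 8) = (v^2 + 4*v + 4)/(v^2 - 9*v + 8)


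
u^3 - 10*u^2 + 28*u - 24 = (u - 6)*(u - 2)^2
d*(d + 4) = d^2 + 4*d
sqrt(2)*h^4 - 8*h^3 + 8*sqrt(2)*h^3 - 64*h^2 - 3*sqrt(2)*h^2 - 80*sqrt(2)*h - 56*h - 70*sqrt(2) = (h + 7)*(h - 5*sqrt(2))*(h + sqrt(2))*(sqrt(2)*h + sqrt(2))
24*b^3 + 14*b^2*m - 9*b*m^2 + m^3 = (-6*b + m)*(-4*b + m)*(b + m)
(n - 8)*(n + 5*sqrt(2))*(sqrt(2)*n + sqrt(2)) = sqrt(2)*n^3 - 7*sqrt(2)*n^2 + 10*n^2 - 70*n - 8*sqrt(2)*n - 80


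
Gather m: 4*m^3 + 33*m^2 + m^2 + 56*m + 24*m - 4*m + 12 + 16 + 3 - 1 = 4*m^3 + 34*m^2 + 76*m + 30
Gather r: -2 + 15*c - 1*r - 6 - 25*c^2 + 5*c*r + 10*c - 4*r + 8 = -25*c^2 + 25*c + r*(5*c - 5)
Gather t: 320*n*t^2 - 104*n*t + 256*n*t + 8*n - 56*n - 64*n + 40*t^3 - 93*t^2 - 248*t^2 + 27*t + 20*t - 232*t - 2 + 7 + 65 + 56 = -112*n + 40*t^3 + t^2*(320*n - 341) + t*(152*n - 185) + 126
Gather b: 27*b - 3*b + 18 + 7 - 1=24*b + 24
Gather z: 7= 7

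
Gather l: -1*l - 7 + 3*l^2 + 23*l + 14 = 3*l^2 + 22*l + 7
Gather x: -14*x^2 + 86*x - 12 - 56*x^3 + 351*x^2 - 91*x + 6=-56*x^3 + 337*x^2 - 5*x - 6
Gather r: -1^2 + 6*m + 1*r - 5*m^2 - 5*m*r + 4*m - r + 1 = -5*m^2 - 5*m*r + 10*m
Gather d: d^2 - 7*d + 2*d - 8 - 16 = d^2 - 5*d - 24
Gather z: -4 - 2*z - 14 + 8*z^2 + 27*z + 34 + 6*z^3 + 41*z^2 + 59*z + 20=6*z^3 + 49*z^2 + 84*z + 36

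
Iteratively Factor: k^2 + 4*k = (k)*(k + 4)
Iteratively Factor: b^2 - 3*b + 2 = (b - 1)*(b - 2)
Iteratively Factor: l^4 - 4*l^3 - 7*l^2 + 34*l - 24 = (l + 3)*(l^3 - 7*l^2 + 14*l - 8) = (l - 4)*(l + 3)*(l^2 - 3*l + 2) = (l - 4)*(l - 1)*(l + 3)*(l - 2)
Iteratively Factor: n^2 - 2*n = (n - 2)*(n)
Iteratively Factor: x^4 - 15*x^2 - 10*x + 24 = (x + 3)*(x^3 - 3*x^2 - 6*x + 8) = (x - 4)*(x + 3)*(x^2 + x - 2) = (x - 4)*(x - 1)*(x + 3)*(x + 2)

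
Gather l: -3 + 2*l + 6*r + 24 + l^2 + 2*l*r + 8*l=l^2 + l*(2*r + 10) + 6*r + 21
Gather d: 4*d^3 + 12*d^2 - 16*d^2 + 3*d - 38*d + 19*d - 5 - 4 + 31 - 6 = 4*d^3 - 4*d^2 - 16*d + 16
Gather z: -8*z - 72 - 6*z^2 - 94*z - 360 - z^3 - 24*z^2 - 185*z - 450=-z^3 - 30*z^2 - 287*z - 882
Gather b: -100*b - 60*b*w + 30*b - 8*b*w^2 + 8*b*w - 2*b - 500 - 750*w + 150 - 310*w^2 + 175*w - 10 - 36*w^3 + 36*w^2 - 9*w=b*(-8*w^2 - 52*w - 72) - 36*w^3 - 274*w^2 - 584*w - 360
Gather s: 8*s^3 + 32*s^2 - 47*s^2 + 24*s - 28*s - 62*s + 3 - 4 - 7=8*s^3 - 15*s^2 - 66*s - 8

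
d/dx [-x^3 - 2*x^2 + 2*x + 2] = -3*x^2 - 4*x + 2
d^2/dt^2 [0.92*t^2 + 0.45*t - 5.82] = 1.84000000000000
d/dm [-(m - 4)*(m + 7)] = -2*m - 3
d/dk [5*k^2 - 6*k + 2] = 10*k - 6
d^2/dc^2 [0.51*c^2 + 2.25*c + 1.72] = 1.02000000000000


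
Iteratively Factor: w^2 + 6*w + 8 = (w + 4)*(w + 2)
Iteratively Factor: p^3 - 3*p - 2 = (p + 1)*(p^2 - p - 2) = (p - 2)*(p + 1)*(p + 1)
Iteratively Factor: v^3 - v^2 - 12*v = (v - 4)*(v^2 + 3*v) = (v - 4)*(v + 3)*(v)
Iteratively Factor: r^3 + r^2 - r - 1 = (r + 1)*(r^2 - 1) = (r + 1)^2*(r - 1)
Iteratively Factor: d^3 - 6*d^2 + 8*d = (d)*(d^2 - 6*d + 8) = d*(d - 4)*(d - 2)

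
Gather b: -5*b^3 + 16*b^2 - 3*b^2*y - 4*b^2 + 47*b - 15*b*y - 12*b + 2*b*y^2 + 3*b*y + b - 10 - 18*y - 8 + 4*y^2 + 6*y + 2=-5*b^3 + b^2*(12 - 3*y) + b*(2*y^2 - 12*y + 36) + 4*y^2 - 12*y - 16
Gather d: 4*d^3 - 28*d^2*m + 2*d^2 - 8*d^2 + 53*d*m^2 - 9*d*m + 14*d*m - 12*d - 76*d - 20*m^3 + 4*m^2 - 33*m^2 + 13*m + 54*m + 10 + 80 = 4*d^3 + d^2*(-28*m - 6) + d*(53*m^2 + 5*m - 88) - 20*m^3 - 29*m^2 + 67*m + 90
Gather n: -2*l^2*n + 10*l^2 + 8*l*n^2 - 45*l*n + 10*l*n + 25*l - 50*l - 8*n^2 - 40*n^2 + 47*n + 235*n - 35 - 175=10*l^2 - 25*l + n^2*(8*l - 48) + n*(-2*l^2 - 35*l + 282) - 210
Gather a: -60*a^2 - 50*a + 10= -60*a^2 - 50*a + 10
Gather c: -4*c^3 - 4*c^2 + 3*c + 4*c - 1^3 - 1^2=-4*c^3 - 4*c^2 + 7*c - 2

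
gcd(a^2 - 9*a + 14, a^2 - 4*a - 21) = a - 7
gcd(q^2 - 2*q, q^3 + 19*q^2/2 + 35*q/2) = q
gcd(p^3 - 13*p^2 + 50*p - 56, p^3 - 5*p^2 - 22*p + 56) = p^2 - 9*p + 14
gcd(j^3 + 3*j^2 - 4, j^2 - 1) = j - 1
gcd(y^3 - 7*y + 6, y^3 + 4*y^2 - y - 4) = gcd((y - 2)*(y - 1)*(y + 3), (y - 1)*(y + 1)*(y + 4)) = y - 1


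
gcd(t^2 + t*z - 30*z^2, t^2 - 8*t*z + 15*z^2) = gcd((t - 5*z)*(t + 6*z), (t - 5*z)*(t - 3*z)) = -t + 5*z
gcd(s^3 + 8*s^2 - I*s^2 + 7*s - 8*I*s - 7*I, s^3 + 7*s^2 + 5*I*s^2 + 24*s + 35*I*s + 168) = s + 7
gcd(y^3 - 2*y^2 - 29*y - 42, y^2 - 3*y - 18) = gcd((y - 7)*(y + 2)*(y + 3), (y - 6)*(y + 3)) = y + 3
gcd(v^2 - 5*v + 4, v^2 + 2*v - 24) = v - 4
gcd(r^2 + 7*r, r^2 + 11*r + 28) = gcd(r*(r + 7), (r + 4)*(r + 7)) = r + 7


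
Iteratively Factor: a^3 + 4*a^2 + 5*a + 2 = (a + 1)*(a^2 + 3*a + 2) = (a + 1)^2*(a + 2)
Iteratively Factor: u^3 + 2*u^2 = (u + 2)*(u^2) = u*(u + 2)*(u)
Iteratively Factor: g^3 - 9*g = (g - 3)*(g^2 + 3*g) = g*(g - 3)*(g + 3)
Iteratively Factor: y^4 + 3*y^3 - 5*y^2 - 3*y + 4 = (y - 1)*(y^3 + 4*y^2 - y - 4) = (y - 1)^2*(y^2 + 5*y + 4) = (y - 1)^2*(y + 4)*(y + 1)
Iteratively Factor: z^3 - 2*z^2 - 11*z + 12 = (z - 1)*(z^2 - z - 12) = (z - 1)*(z + 3)*(z - 4)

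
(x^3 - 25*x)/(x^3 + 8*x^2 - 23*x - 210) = x*(x + 5)/(x^2 + 13*x + 42)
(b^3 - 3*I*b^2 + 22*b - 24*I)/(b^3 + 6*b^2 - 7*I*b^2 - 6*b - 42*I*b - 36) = (b + 4*I)/(b + 6)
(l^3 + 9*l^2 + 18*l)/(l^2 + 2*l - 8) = l*(l^2 + 9*l + 18)/(l^2 + 2*l - 8)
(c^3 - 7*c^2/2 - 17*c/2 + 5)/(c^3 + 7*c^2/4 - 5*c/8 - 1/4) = 4*(c - 5)/(4*c + 1)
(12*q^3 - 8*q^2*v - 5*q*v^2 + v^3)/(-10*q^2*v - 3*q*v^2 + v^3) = (-6*q^2 + 7*q*v - v^2)/(v*(5*q - v))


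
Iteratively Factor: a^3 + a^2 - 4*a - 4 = (a + 1)*(a^2 - 4) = (a - 2)*(a + 1)*(a + 2)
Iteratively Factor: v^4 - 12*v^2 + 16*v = (v)*(v^3 - 12*v + 16) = v*(v - 2)*(v^2 + 2*v - 8) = v*(v - 2)^2*(v + 4)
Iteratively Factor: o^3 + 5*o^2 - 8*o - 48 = (o + 4)*(o^2 + o - 12) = (o - 3)*(o + 4)*(o + 4)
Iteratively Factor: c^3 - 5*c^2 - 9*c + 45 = (c - 5)*(c^2 - 9) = (c - 5)*(c - 3)*(c + 3)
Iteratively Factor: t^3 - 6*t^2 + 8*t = (t - 2)*(t^2 - 4*t) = t*(t - 2)*(t - 4)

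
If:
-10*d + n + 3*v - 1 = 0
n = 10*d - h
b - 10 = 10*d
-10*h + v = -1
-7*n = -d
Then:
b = 20290/2001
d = 28/2001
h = 4/29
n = 4/2001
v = 11/29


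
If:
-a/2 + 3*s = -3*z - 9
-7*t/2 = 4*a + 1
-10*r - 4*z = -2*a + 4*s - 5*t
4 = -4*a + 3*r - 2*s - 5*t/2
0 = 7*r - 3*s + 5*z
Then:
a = 300/319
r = 1029/1595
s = -1934/1595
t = -434/319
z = -2601/1595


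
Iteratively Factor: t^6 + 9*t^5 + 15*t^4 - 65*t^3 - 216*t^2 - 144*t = (t + 1)*(t^5 + 8*t^4 + 7*t^3 - 72*t^2 - 144*t) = (t + 1)*(t + 3)*(t^4 + 5*t^3 - 8*t^2 - 48*t) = t*(t + 1)*(t + 3)*(t^3 + 5*t^2 - 8*t - 48) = t*(t - 3)*(t + 1)*(t + 3)*(t^2 + 8*t + 16) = t*(t - 3)*(t + 1)*(t + 3)*(t + 4)*(t + 4)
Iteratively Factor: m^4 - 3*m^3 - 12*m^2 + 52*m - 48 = (m - 2)*(m^3 - m^2 - 14*m + 24) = (m - 2)^2*(m^2 + m - 12) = (m - 3)*(m - 2)^2*(m + 4)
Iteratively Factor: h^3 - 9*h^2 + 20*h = (h - 5)*(h^2 - 4*h) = (h - 5)*(h - 4)*(h)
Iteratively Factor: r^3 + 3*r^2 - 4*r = (r - 1)*(r^2 + 4*r) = (r - 1)*(r + 4)*(r)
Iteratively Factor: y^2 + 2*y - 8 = (y + 4)*(y - 2)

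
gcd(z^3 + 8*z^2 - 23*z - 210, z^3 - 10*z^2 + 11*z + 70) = z - 5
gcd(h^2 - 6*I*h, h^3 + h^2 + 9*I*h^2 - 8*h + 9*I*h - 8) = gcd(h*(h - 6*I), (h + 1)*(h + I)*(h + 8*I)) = 1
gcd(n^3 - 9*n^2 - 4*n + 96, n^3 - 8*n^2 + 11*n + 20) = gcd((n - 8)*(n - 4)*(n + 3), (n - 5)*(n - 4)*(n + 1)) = n - 4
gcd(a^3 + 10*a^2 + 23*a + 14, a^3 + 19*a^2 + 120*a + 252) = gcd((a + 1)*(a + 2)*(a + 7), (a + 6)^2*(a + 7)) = a + 7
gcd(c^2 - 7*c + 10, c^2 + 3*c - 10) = c - 2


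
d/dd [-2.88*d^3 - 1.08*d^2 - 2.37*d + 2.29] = -8.64*d^2 - 2.16*d - 2.37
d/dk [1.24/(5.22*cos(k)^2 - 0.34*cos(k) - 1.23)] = (12.9456*cos(k) - 0.4216)*sin(k)/(-5.22*cos(k)^2 + 0.34*cos(k) + 1.23)^2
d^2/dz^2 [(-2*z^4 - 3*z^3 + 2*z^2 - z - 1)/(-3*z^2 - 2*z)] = 2*(18*z^6 + 36*z^5 + 24*z^4 + 33*z^3 + 27*z^2 + 18*z + 4)/(z^3*(27*z^3 + 54*z^2 + 36*z + 8))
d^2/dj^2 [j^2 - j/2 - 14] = 2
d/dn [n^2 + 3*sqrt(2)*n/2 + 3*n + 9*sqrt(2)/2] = 2*n + 3*sqrt(2)/2 + 3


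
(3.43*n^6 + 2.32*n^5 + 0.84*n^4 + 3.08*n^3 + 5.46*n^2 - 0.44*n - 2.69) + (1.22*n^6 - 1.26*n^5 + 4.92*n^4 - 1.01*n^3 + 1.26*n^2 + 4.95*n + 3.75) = 4.65*n^6 + 1.06*n^5 + 5.76*n^4 + 2.07*n^3 + 6.72*n^2 + 4.51*n + 1.06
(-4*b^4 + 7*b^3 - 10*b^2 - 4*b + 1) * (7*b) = -28*b^5 + 49*b^4 - 70*b^3 - 28*b^2 + 7*b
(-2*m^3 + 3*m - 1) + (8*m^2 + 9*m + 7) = -2*m^3 + 8*m^2 + 12*m + 6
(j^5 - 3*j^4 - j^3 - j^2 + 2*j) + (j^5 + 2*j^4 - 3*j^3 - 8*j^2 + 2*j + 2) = 2*j^5 - j^4 - 4*j^3 - 9*j^2 + 4*j + 2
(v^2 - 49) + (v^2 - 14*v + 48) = 2*v^2 - 14*v - 1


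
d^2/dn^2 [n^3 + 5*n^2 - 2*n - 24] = 6*n + 10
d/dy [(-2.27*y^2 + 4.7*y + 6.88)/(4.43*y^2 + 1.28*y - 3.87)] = (-23.7266*y^2 - 43.387*y - 26.9954)/(19.6249*y^4 + 11.3408*y^3 - 32.6498*y^2 - 9.9072*y + 14.9769)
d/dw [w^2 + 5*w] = 2*w + 5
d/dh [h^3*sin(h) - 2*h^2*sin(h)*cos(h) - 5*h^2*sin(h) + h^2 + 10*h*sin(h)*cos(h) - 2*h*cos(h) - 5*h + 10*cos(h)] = h^3*cos(h) + 3*h^2*sin(h) - 5*h^2*cos(h) - 2*h^2*cos(2*h) - 8*h*sin(h) - 2*h*sin(2*h) + 10*h*cos(2*h) + 2*h - 10*sin(h) + 5*sin(2*h) - 2*cos(h) - 5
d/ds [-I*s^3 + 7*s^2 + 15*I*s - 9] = -3*I*s^2 + 14*s + 15*I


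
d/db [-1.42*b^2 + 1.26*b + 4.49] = 1.26 - 2.84*b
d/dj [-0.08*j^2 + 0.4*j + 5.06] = 0.4 - 0.16*j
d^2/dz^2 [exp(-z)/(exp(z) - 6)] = ((exp(z) - 6)^2 + (exp(z) - 6)*exp(z) + 2*exp(2*z))*exp(-z)/(exp(z) - 6)^3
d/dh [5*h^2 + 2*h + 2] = 10*h + 2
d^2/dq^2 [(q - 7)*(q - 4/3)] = 2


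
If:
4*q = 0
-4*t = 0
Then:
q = 0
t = 0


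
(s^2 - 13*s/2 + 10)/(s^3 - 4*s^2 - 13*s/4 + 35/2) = 2*(s - 4)/(2*s^2 - 3*s - 14)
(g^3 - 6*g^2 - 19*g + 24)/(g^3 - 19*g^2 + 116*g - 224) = (g^2 + 2*g - 3)/(g^2 - 11*g + 28)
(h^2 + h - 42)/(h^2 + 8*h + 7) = (h - 6)/(h + 1)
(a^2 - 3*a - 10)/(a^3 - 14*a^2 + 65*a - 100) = (a + 2)/(a^2 - 9*a + 20)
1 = 1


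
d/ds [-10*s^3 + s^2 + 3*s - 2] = -30*s^2 + 2*s + 3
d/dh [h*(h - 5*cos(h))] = 5*h*sin(h) + 2*h - 5*cos(h)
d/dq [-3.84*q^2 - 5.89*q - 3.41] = -7.68*q - 5.89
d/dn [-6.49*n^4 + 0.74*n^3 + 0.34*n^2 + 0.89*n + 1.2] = -25.96*n^3 + 2.22*n^2 + 0.68*n + 0.89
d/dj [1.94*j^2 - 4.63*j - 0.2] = 3.88*j - 4.63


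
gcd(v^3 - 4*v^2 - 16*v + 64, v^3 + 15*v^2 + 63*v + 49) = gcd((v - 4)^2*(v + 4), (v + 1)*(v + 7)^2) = 1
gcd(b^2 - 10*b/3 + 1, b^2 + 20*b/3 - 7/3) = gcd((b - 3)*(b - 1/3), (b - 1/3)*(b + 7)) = b - 1/3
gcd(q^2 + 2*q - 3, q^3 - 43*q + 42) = q - 1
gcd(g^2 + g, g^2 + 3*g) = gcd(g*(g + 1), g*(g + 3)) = g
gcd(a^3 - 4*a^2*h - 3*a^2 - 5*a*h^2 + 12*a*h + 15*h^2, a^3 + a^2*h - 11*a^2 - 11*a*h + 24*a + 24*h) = a^2 + a*h - 3*a - 3*h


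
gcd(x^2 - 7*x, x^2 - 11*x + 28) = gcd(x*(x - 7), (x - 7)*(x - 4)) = x - 7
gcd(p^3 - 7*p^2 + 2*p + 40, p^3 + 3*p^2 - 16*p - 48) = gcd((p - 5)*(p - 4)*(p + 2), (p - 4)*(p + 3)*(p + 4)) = p - 4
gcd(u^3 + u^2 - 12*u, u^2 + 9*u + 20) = u + 4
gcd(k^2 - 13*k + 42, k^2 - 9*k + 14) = k - 7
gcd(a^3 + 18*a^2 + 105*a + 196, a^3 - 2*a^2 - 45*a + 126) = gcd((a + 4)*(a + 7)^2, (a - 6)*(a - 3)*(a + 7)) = a + 7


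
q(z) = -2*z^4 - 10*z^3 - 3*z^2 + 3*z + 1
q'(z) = -8*z^3 - 30*z^2 - 6*z + 3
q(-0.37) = -0.05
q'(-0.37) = 1.52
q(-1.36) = 9.68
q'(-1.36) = -24.20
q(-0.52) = -0.11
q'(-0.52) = -0.87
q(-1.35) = 9.44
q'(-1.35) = -23.89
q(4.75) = -2142.29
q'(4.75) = -1559.75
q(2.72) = -323.74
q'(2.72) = -396.26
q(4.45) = -1710.55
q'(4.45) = -1322.74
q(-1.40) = 10.68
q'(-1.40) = -25.45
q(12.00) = -59147.00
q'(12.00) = -18213.00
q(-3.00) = 73.00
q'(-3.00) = -33.00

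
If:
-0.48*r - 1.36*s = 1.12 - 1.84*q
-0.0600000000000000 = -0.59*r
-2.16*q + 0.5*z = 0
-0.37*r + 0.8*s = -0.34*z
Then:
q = 0.28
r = 0.10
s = -0.47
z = 1.23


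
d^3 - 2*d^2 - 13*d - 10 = (d - 5)*(d + 1)*(d + 2)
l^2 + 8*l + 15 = (l + 3)*(l + 5)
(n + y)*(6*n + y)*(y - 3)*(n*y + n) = 6*n^3*y^2 - 12*n^3*y - 18*n^3 + 7*n^2*y^3 - 14*n^2*y^2 - 21*n^2*y + n*y^4 - 2*n*y^3 - 3*n*y^2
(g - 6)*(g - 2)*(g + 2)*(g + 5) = g^4 - g^3 - 34*g^2 + 4*g + 120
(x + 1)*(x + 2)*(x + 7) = x^3 + 10*x^2 + 23*x + 14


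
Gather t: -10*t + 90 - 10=80 - 10*t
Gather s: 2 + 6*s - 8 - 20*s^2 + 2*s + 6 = -20*s^2 + 8*s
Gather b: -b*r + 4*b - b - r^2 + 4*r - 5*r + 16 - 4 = b*(3 - r) - r^2 - r + 12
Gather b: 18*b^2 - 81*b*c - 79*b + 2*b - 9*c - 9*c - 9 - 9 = 18*b^2 + b*(-81*c - 77) - 18*c - 18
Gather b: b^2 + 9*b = b^2 + 9*b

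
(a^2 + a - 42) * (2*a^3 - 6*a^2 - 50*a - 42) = 2*a^5 - 4*a^4 - 140*a^3 + 160*a^2 + 2058*a + 1764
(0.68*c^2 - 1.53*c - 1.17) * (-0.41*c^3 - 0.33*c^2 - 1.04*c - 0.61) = -0.2788*c^5 + 0.4029*c^4 + 0.2774*c^3 + 1.5625*c^2 + 2.1501*c + 0.7137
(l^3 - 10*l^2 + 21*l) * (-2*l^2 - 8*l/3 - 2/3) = -2*l^5 + 52*l^4/3 - 16*l^3 - 148*l^2/3 - 14*l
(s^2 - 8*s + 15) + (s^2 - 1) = 2*s^2 - 8*s + 14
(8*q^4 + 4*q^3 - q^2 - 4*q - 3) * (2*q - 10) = 16*q^5 - 72*q^4 - 42*q^3 + 2*q^2 + 34*q + 30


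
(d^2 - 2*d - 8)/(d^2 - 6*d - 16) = (d - 4)/(d - 8)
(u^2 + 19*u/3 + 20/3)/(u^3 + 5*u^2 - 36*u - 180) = (u + 4/3)/(u^2 - 36)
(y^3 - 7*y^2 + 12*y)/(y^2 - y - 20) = y*(-y^2 + 7*y - 12)/(-y^2 + y + 20)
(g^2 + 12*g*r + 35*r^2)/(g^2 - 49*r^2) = (-g - 5*r)/(-g + 7*r)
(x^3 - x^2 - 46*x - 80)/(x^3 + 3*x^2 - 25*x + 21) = (x^3 - x^2 - 46*x - 80)/(x^3 + 3*x^2 - 25*x + 21)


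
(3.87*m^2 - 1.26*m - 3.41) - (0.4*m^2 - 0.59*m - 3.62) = 3.47*m^2 - 0.67*m + 0.21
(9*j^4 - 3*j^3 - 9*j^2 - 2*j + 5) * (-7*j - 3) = -63*j^5 - 6*j^4 + 72*j^3 + 41*j^2 - 29*j - 15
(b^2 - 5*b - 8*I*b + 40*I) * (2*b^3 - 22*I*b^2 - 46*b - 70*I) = 2*b^5 - 10*b^4 - 38*I*b^4 - 222*b^3 + 190*I*b^3 + 1110*b^2 + 298*I*b^2 - 560*b - 1490*I*b + 2800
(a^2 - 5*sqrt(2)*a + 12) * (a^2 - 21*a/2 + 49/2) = a^4 - 21*a^3/2 - 5*sqrt(2)*a^3 + 73*a^2/2 + 105*sqrt(2)*a^2/2 - 245*sqrt(2)*a/2 - 126*a + 294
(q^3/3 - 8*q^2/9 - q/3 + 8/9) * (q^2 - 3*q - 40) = q^5/3 - 17*q^4/9 - 11*q^3 + 337*q^2/9 + 32*q/3 - 320/9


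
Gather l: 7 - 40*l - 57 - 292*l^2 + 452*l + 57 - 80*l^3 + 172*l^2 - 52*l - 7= -80*l^3 - 120*l^2 + 360*l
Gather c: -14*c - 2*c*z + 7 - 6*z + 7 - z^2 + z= c*(-2*z - 14) - z^2 - 5*z + 14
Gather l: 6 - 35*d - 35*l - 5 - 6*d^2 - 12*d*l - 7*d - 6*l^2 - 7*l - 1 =-6*d^2 - 42*d - 6*l^2 + l*(-12*d - 42)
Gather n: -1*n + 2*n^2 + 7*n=2*n^2 + 6*n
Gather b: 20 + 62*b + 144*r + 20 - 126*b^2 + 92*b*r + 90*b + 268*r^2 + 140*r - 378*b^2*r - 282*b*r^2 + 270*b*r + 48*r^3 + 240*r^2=b^2*(-378*r - 126) + b*(-282*r^2 + 362*r + 152) + 48*r^3 + 508*r^2 + 284*r + 40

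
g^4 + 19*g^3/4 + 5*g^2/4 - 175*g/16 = g*(g - 5/4)*(g + 5/2)*(g + 7/2)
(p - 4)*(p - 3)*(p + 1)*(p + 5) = p^4 - p^3 - 25*p^2 + 37*p + 60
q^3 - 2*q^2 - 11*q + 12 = (q - 4)*(q - 1)*(q + 3)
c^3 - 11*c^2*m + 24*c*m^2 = c*(c - 8*m)*(c - 3*m)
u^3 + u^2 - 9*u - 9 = (u - 3)*(u + 1)*(u + 3)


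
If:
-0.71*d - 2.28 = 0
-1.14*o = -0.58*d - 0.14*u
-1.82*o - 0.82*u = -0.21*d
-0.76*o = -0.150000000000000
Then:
No Solution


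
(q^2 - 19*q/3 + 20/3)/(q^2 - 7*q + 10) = (q - 4/3)/(q - 2)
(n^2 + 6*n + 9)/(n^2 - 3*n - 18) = (n + 3)/(n - 6)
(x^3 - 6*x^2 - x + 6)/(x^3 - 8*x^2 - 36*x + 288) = (x^2 - 1)/(x^2 - 2*x - 48)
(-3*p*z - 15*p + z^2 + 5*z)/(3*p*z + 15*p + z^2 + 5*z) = (-3*p + z)/(3*p + z)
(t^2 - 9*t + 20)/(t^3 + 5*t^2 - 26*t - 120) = (t - 4)/(t^2 + 10*t + 24)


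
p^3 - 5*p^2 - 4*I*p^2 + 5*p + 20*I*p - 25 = (p - 5)*(p - 5*I)*(p + I)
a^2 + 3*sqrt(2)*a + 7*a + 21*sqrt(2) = (a + 7)*(a + 3*sqrt(2))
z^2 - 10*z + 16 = (z - 8)*(z - 2)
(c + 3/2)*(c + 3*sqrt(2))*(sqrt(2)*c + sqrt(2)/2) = sqrt(2)*c^3 + 2*sqrt(2)*c^2 + 6*c^2 + 3*sqrt(2)*c/4 + 12*c + 9/2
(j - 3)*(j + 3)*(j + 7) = j^3 + 7*j^2 - 9*j - 63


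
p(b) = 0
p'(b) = 0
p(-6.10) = 0.00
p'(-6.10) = 0.00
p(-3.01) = 0.00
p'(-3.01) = 0.00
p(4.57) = 0.00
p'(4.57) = 0.00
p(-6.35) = 0.00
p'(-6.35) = 0.00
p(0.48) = 0.00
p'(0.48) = 0.00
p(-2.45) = 0.00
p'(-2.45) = 0.00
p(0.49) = 0.00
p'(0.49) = 0.00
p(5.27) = 0.00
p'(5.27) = 0.00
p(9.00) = 0.00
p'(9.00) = 0.00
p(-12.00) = 0.00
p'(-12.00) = 0.00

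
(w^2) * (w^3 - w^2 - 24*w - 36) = w^5 - w^4 - 24*w^3 - 36*w^2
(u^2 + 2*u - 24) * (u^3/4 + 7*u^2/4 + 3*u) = u^5/4 + 9*u^4/4 + u^3/2 - 36*u^2 - 72*u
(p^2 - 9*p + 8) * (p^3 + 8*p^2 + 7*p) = p^5 - p^4 - 57*p^3 + p^2 + 56*p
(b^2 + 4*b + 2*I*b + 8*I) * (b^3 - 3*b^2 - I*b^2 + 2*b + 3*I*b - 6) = b^5 + b^4 + I*b^4 - 8*b^3 + I*b^3 + 4*b^2 - 8*I*b^2 - 48*b + 4*I*b - 48*I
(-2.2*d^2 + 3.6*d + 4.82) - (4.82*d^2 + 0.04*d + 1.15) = -7.02*d^2 + 3.56*d + 3.67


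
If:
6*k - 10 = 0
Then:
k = 5/3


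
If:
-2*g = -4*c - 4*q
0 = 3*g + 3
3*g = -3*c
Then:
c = 1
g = -1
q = -3/2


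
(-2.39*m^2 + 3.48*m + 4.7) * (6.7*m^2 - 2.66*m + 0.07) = -16.013*m^4 + 29.6734*m^3 + 22.0659*m^2 - 12.2584*m + 0.329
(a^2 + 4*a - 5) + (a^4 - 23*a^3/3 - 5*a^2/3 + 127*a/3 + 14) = a^4 - 23*a^3/3 - 2*a^2/3 + 139*a/3 + 9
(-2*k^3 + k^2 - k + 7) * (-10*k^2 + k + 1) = 20*k^5 - 12*k^4 + 9*k^3 - 70*k^2 + 6*k + 7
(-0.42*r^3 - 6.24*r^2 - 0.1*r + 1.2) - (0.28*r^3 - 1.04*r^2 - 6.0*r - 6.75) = -0.7*r^3 - 5.2*r^2 + 5.9*r + 7.95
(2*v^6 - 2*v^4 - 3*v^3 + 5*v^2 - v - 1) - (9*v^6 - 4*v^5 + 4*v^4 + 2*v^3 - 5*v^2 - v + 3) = -7*v^6 + 4*v^5 - 6*v^4 - 5*v^3 + 10*v^2 - 4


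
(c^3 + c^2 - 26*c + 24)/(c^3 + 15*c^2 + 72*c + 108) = (c^2 - 5*c + 4)/(c^2 + 9*c + 18)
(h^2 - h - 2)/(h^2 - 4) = (h + 1)/(h + 2)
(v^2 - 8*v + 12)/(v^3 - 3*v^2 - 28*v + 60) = 1/(v + 5)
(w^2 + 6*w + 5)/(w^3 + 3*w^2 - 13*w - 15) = 1/(w - 3)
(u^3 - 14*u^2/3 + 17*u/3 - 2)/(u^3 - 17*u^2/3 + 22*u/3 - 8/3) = (u - 3)/(u - 4)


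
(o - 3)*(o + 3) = o^2 - 9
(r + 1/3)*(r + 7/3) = r^2 + 8*r/3 + 7/9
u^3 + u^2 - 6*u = u*(u - 2)*(u + 3)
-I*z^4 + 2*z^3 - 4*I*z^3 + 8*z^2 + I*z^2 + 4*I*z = z*(z + 4)*(z + I)*(-I*z + 1)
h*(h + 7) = h^2 + 7*h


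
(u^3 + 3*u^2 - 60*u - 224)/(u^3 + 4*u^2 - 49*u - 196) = (u - 8)/(u - 7)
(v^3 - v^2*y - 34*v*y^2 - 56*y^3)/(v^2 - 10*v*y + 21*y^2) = (-v^2 - 6*v*y - 8*y^2)/(-v + 3*y)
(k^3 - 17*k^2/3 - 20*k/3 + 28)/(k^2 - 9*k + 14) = (k^2 - 11*k/3 - 14)/(k - 7)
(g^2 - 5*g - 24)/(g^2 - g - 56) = (g + 3)/(g + 7)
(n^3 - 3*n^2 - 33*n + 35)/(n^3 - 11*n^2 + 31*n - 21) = (n + 5)/(n - 3)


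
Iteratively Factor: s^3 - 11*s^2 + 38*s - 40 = (s - 5)*(s^2 - 6*s + 8) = (s - 5)*(s - 4)*(s - 2)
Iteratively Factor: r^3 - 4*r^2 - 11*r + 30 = (r - 2)*(r^2 - 2*r - 15) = (r - 2)*(r + 3)*(r - 5)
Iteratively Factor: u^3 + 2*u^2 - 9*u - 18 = (u - 3)*(u^2 + 5*u + 6) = (u - 3)*(u + 2)*(u + 3)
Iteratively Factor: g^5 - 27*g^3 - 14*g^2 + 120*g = (g + 3)*(g^4 - 3*g^3 - 18*g^2 + 40*g) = (g - 5)*(g + 3)*(g^3 + 2*g^2 - 8*g) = (g - 5)*(g + 3)*(g + 4)*(g^2 - 2*g) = (g - 5)*(g - 2)*(g + 3)*(g + 4)*(g)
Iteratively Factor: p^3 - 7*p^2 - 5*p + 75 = (p - 5)*(p^2 - 2*p - 15) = (p - 5)^2*(p + 3)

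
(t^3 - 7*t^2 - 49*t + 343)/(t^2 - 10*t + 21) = (t^2 - 49)/(t - 3)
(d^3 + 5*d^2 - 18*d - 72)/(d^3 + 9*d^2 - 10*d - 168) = (d + 3)/(d + 7)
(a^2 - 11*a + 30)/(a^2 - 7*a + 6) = (a - 5)/(a - 1)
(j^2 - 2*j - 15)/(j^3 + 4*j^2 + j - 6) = (j - 5)/(j^2 + j - 2)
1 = 1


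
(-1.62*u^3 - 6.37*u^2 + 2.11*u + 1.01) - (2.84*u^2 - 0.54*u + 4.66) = -1.62*u^3 - 9.21*u^2 + 2.65*u - 3.65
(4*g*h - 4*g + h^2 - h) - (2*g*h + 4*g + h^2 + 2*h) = 2*g*h - 8*g - 3*h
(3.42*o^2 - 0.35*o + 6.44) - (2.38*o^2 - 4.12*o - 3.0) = 1.04*o^2 + 3.77*o + 9.44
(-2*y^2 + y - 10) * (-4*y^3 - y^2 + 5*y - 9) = 8*y^5 - 2*y^4 + 29*y^3 + 33*y^2 - 59*y + 90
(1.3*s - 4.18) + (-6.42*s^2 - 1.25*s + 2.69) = -6.42*s^2 + 0.05*s - 1.49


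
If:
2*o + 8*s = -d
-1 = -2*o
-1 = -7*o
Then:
No Solution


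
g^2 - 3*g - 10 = (g - 5)*(g + 2)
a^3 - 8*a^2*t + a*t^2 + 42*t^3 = (a - 7*t)*(a - 3*t)*(a + 2*t)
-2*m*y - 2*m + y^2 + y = (-2*m + y)*(y + 1)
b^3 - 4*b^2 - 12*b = b*(b - 6)*(b + 2)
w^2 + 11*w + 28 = (w + 4)*(w + 7)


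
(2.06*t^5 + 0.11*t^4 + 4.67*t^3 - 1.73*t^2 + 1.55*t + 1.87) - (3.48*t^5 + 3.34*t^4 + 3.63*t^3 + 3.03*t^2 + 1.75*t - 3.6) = -1.42*t^5 - 3.23*t^4 + 1.04*t^3 - 4.76*t^2 - 0.2*t + 5.47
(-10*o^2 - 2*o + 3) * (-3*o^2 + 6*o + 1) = 30*o^4 - 54*o^3 - 31*o^2 + 16*o + 3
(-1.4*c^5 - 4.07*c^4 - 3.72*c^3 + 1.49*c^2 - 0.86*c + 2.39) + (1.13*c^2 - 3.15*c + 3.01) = -1.4*c^5 - 4.07*c^4 - 3.72*c^3 + 2.62*c^2 - 4.01*c + 5.4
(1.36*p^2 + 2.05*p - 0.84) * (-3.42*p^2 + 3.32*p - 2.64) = -4.6512*p^4 - 2.4958*p^3 + 6.0884*p^2 - 8.2008*p + 2.2176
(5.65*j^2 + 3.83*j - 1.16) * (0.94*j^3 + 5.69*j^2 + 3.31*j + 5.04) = 5.311*j^5 + 35.7487*j^4 + 39.4038*j^3 + 34.5529*j^2 + 15.4636*j - 5.8464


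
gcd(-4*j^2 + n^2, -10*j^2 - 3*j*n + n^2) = 2*j + n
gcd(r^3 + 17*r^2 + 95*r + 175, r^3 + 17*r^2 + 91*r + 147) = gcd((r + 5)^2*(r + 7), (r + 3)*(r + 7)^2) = r + 7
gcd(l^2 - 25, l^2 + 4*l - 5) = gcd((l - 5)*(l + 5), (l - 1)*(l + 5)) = l + 5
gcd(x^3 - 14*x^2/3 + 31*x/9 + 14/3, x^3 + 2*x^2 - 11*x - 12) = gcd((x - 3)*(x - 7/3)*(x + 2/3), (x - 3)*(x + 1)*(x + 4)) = x - 3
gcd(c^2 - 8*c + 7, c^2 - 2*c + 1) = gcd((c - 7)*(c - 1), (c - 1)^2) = c - 1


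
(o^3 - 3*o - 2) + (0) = o^3 - 3*o - 2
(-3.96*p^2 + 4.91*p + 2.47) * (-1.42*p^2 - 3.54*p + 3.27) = 5.6232*p^4 + 7.0462*p^3 - 33.838*p^2 + 7.3119*p + 8.0769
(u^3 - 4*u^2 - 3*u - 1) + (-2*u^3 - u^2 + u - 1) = -u^3 - 5*u^2 - 2*u - 2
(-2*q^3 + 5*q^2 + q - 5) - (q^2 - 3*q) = -2*q^3 + 4*q^2 + 4*q - 5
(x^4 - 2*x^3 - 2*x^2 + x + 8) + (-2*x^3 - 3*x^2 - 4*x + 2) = x^4 - 4*x^3 - 5*x^2 - 3*x + 10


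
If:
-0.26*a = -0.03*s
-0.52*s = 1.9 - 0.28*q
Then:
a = 0.115384615384615*s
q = 1.85714285714286*s + 6.78571428571429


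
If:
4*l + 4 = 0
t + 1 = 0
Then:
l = -1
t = -1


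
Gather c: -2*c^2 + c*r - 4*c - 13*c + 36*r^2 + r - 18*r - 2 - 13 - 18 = -2*c^2 + c*(r - 17) + 36*r^2 - 17*r - 33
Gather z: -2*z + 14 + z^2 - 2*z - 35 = z^2 - 4*z - 21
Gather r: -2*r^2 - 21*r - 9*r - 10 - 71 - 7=-2*r^2 - 30*r - 88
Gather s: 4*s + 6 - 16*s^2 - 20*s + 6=-16*s^2 - 16*s + 12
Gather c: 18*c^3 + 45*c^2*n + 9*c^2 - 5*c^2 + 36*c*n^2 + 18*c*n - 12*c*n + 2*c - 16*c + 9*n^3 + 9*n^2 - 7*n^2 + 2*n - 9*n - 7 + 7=18*c^3 + c^2*(45*n + 4) + c*(36*n^2 + 6*n - 14) + 9*n^3 + 2*n^2 - 7*n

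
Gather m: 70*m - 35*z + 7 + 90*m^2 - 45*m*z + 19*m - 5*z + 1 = 90*m^2 + m*(89 - 45*z) - 40*z + 8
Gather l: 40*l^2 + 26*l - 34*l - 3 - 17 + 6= 40*l^2 - 8*l - 14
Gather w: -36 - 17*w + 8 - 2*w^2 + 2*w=-2*w^2 - 15*w - 28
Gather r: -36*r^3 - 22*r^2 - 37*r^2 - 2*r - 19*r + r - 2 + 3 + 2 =-36*r^3 - 59*r^2 - 20*r + 3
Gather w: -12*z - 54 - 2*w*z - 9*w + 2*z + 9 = w*(-2*z - 9) - 10*z - 45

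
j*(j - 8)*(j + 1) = j^3 - 7*j^2 - 8*j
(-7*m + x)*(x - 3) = -7*m*x + 21*m + x^2 - 3*x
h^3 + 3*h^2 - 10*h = h*(h - 2)*(h + 5)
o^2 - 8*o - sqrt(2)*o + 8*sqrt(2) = (o - 8)*(o - sqrt(2))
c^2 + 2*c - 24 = (c - 4)*(c + 6)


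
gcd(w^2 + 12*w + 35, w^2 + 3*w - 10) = w + 5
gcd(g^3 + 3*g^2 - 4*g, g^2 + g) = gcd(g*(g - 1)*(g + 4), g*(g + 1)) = g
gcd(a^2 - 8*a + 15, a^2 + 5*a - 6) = 1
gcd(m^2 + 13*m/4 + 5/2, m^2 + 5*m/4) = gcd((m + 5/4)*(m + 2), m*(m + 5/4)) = m + 5/4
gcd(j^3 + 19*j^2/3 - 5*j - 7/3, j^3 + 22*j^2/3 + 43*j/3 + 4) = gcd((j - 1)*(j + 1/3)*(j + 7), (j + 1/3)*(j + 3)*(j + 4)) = j + 1/3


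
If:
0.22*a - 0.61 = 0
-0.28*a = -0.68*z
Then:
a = 2.77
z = 1.14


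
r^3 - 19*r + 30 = (r - 3)*(r - 2)*(r + 5)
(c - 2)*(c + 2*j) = c^2 + 2*c*j - 2*c - 4*j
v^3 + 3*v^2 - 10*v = v*(v - 2)*(v + 5)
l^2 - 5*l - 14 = (l - 7)*(l + 2)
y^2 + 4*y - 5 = (y - 1)*(y + 5)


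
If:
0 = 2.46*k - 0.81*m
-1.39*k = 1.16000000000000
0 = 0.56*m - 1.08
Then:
No Solution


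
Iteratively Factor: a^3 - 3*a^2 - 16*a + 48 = (a - 3)*(a^2 - 16) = (a - 3)*(a + 4)*(a - 4)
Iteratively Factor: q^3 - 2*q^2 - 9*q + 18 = (q + 3)*(q^2 - 5*q + 6) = (q - 3)*(q + 3)*(q - 2)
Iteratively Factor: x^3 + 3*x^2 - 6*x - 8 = (x - 2)*(x^2 + 5*x + 4) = (x - 2)*(x + 4)*(x + 1)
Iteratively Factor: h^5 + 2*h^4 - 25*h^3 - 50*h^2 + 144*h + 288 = (h - 4)*(h^4 + 6*h^3 - h^2 - 54*h - 72) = (h - 4)*(h + 4)*(h^3 + 2*h^2 - 9*h - 18) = (h - 4)*(h + 2)*(h + 4)*(h^2 - 9) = (h - 4)*(h - 3)*(h + 2)*(h + 4)*(h + 3)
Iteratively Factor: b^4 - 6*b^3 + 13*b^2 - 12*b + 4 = (b - 1)*(b^3 - 5*b^2 + 8*b - 4) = (b - 2)*(b - 1)*(b^2 - 3*b + 2) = (b - 2)*(b - 1)^2*(b - 2)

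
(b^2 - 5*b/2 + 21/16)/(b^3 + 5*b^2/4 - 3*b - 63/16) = (4*b - 3)/(4*b^2 + 12*b + 9)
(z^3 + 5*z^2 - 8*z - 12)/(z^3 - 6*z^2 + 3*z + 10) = (z + 6)/(z - 5)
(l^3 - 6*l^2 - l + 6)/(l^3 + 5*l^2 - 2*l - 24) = (l^3 - 6*l^2 - l + 6)/(l^3 + 5*l^2 - 2*l - 24)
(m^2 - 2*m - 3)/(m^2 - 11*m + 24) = (m + 1)/(m - 8)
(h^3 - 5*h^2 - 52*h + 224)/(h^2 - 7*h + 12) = (h^2 - h - 56)/(h - 3)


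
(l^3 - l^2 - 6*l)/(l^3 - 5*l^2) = (l^2 - l - 6)/(l*(l - 5))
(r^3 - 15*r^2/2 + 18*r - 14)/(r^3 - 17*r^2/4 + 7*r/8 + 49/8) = 4*(r^2 - 4*r + 4)/(4*r^2 - 3*r - 7)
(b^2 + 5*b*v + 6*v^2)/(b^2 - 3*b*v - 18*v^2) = (-b - 2*v)/(-b + 6*v)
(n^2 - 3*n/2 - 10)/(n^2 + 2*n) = (n^2 - 3*n/2 - 10)/(n*(n + 2))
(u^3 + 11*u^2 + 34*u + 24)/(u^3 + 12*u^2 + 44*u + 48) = (u + 1)/(u + 2)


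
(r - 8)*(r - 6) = r^2 - 14*r + 48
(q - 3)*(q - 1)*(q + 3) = q^3 - q^2 - 9*q + 9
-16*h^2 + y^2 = (-4*h + y)*(4*h + y)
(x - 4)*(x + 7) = x^2 + 3*x - 28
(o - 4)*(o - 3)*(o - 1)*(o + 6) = o^4 - 2*o^3 - 29*o^2 + 102*o - 72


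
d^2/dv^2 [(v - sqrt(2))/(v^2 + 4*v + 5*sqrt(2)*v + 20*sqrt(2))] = 2*((v - sqrt(2))*(2*v + 4 + 5*sqrt(2))^2 - (3*v + 4 + 4*sqrt(2))*(v^2 + 4*v + 5*sqrt(2)*v + 20*sqrt(2)))/(v^2 + 4*v + 5*sqrt(2)*v + 20*sqrt(2))^3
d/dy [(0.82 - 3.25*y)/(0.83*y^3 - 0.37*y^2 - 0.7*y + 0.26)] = (5.395*y^3 - 3.2443*y^2 + 0.6068*y - 0.271)/(0.6889*y^6 - 0.6142*y^5 - 1.0251*y^4 + 0.9496*y^3 + 0.2976*y^2 - 0.364*y + 0.0676)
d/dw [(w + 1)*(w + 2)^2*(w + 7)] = 4*w^3 + 36*w^2 + 86*w + 60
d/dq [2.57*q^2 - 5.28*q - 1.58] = 5.14*q - 5.28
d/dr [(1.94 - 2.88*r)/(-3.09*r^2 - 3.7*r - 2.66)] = (-8.8992*r^2 + 11.9892*r + 14.8388)/(9.5481*r^4 + 22.866*r^3 + 30.1288*r^2 + 19.684*r + 7.0756)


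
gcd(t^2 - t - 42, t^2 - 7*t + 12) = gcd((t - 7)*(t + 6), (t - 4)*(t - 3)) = 1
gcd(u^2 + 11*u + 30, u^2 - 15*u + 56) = 1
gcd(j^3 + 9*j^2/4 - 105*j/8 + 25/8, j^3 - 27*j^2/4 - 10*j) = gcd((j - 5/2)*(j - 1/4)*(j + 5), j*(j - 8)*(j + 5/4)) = 1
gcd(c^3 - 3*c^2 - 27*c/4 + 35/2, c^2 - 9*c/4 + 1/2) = c - 2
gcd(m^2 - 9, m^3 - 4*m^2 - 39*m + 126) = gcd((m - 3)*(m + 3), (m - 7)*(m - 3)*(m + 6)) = m - 3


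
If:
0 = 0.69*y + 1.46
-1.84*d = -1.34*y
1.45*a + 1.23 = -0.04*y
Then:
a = -0.79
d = -1.54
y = -2.12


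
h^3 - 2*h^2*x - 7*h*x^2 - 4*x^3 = (h - 4*x)*(h + x)^2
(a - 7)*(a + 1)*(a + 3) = a^3 - 3*a^2 - 25*a - 21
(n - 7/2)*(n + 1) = n^2 - 5*n/2 - 7/2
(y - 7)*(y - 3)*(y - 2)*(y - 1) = y^4 - 13*y^3 + 53*y^2 - 83*y + 42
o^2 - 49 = (o - 7)*(o + 7)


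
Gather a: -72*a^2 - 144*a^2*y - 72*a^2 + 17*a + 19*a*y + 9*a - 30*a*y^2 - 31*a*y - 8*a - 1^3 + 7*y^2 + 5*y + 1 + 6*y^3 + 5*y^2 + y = a^2*(-144*y - 144) + a*(-30*y^2 - 12*y + 18) + 6*y^3 + 12*y^2 + 6*y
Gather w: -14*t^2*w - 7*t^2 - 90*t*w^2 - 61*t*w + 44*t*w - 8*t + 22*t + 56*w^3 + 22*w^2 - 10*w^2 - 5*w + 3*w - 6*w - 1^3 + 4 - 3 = -7*t^2 + 14*t + 56*w^3 + w^2*(12 - 90*t) + w*(-14*t^2 - 17*t - 8)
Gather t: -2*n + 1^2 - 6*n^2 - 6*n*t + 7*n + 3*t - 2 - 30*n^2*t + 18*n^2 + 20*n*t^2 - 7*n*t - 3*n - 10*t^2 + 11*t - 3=12*n^2 + 2*n + t^2*(20*n - 10) + t*(-30*n^2 - 13*n + 14) - 4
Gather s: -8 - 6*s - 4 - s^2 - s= -s^2 - 7*s - 12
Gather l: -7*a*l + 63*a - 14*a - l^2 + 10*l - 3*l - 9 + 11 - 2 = 49*a - l^2 + l*(7 - 7*a)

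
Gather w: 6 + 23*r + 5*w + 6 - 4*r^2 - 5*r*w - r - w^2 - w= -4*r^2 + 22*r - w^2 + w*(4 - 5*r) + 12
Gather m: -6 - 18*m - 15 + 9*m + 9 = -9*m - 12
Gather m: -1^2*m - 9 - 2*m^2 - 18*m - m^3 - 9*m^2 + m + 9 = -m^3 - 11*m^2 - 18*m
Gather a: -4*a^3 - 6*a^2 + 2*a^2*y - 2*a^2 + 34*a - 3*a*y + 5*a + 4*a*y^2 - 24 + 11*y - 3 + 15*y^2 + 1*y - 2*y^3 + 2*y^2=-4*a^3 + a^2*(2*y - 8) + a*(4*y^2 - 3*y + 39) - 2*y^3 + 17*y^2 + 12*y - 27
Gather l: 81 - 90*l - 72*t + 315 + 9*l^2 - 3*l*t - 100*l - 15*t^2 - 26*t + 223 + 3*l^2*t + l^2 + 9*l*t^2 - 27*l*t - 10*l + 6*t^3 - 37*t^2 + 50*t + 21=l^2*(3*t + 10) + l*(9*t^2 - 30*t - 200) + 6*t^3 - 52*t^2 - 48*t + 640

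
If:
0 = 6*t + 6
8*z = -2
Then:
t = -1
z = -1/4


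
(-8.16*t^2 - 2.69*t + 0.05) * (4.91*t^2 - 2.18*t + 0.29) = -40.0656*t^4 + 4.5809*t^3 + 3.7433*t^2 - 0.8891*t + 0.0145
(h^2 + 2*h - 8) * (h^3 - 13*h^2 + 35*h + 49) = h^5 - 11*h^4 + h^3 + 223*h^2 - 182*h - 392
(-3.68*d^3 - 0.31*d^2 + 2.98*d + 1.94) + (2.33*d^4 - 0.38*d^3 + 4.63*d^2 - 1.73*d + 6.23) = 2.33*d^4 - 4.06*d^3 + 4.32*d^2 + 1.25*d + 8.17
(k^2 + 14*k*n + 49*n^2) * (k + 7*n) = k^3 + 21*k^2*n + 147*k*n^2 + 343*n^3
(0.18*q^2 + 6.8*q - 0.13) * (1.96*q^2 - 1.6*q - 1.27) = 0.3528*q^4 + 13.04*q^3 - 11.3634*q^2 - 8.428*q + 0.1651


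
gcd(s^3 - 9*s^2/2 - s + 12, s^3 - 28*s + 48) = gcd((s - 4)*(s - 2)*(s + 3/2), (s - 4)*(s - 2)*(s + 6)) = s^2 - 6*s + 8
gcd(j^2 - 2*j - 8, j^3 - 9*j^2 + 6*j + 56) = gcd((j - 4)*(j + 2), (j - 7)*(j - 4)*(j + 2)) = j^2 - 2*j - 8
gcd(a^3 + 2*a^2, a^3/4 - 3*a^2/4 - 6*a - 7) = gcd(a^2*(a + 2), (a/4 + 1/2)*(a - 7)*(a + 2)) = a + 2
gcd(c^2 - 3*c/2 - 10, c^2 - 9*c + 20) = c - 4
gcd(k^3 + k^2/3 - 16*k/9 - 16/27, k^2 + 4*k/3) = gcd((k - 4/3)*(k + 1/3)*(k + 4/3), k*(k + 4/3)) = k + 4/3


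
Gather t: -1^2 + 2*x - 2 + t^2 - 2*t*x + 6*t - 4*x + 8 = t^2 + t*(6 - 2*x) - 2*x + 5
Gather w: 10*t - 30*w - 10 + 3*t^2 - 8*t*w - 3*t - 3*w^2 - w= 3*t^2 + 7*t - 3*w^2 + w*(-8*t - 31) - 10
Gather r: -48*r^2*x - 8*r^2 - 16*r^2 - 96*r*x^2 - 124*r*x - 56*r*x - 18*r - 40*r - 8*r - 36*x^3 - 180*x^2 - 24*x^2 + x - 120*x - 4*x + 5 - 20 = r^2*(-48*x - 24) + r*(-96*x^2 - 180*x - 66) - 36*x^3 - 204*x^2 - 123*x - 15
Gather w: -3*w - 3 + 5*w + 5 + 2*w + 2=4*w + 4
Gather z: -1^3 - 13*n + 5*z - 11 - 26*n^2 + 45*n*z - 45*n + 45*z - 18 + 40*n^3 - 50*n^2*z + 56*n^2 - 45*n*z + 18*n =40*n^3 + 30*n^2 - 40*n + z*(50 - 50*n^2) - 30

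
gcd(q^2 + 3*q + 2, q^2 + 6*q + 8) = q + 2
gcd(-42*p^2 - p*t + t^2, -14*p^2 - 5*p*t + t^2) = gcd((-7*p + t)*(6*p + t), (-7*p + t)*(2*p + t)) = 7*p - t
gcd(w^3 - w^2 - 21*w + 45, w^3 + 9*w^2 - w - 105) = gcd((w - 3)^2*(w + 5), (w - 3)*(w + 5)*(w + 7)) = w^2 + 2*w - 15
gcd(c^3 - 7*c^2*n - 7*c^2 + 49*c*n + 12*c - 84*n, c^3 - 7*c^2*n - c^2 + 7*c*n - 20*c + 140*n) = c - 7*n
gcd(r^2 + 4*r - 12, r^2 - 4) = r - 2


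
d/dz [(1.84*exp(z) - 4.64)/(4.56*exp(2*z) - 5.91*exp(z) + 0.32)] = (-8.3904*exp(2*z) + 42.3168*exp(z) - 26.8336)*exp(z)/(20.7936*exp(4*z) - 53.8992*exp(3*z) + 37.8465*exp(2*z) - 3.7824*exp(z) + 0.1024)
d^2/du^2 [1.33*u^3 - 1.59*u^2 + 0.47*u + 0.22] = 7.98*u - 3.18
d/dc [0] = 0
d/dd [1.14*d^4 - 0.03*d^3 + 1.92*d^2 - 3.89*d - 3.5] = 4.56*d^3 - 0.09*d^2 + 3.84*d - 3.89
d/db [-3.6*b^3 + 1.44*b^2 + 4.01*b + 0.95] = -10.8*b^2 + 2.88*b + 4.01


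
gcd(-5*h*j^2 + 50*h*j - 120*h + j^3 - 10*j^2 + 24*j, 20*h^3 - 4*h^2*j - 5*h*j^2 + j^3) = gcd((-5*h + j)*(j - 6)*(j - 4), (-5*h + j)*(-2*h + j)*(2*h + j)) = 5*h - j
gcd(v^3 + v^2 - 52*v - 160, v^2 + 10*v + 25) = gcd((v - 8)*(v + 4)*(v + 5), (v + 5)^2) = v + 5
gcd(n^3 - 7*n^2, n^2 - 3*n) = n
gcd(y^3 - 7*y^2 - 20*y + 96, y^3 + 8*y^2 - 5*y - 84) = y^2 + y - 12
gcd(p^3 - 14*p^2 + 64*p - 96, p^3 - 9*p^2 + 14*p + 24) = p^2 - 10*p + 24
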